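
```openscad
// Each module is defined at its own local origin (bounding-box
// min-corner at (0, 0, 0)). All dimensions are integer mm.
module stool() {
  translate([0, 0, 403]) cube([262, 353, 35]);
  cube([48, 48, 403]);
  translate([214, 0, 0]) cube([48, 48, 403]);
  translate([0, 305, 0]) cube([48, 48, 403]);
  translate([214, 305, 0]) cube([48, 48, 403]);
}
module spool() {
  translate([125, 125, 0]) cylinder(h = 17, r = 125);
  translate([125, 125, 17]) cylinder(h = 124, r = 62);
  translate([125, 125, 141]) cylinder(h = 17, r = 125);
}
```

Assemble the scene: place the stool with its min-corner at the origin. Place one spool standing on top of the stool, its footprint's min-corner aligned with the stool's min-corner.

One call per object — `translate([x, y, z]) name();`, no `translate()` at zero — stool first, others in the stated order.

stool();
translate([0, 0, 438]) spool();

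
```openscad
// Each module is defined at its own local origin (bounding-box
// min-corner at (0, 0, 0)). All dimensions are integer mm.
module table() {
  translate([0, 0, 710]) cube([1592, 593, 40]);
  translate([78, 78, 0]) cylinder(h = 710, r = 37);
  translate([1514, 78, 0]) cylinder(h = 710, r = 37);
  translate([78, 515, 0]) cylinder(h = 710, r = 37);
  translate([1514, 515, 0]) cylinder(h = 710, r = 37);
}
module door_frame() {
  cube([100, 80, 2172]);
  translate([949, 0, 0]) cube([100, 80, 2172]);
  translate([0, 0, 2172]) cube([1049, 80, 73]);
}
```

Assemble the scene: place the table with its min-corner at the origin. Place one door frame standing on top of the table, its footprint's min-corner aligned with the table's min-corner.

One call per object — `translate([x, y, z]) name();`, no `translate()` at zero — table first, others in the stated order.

table();
translate([0, 0, 750]) door_frame();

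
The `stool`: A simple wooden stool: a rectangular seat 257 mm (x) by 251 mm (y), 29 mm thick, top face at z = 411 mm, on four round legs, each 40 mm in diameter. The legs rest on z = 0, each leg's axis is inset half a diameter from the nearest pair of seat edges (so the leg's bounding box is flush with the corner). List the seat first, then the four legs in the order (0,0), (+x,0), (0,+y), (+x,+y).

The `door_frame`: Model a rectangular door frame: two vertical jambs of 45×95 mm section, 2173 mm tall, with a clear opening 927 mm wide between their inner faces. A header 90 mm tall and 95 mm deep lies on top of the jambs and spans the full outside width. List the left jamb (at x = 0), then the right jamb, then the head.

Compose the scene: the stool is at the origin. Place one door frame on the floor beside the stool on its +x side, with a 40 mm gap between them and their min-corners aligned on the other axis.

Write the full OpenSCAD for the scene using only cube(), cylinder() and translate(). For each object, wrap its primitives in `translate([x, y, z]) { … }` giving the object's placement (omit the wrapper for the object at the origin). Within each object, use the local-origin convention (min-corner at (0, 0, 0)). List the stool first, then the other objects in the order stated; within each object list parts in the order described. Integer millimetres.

translate([0, 0, 382]) cube([257, 251, 29]);
translate([20, 20, 0]) cylinder(h = 382, r = 20);
translate([237, 20, 0]) cylinder(h = 382, r = 20);
translate([20, 231, 0]) cylinder(h = 382, r = 20);
translate([237, 231, 0]) cylinder(h = 382, r = 20);
translate([297, 0, 0]) {
  cube([45, 95, 2173]);
  translate([972, 0, 0]) cube([45, 95, 2173]);
  translate([0, 0, 2173]) cube([1017, 95, 90]);
}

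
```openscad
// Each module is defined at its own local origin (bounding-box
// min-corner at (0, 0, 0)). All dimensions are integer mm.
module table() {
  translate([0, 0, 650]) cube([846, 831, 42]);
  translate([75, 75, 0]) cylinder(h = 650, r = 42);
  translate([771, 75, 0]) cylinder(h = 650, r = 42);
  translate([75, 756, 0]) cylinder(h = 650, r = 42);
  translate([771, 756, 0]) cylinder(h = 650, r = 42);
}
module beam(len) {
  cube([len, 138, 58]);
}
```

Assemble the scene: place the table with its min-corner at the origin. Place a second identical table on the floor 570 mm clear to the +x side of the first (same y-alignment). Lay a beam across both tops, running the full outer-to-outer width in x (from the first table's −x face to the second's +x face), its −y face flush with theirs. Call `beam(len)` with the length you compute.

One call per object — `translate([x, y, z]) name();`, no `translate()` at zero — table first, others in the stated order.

table();
translate([1416, 0, 0]) table();
translate([0, 0, 692]) beam(2262);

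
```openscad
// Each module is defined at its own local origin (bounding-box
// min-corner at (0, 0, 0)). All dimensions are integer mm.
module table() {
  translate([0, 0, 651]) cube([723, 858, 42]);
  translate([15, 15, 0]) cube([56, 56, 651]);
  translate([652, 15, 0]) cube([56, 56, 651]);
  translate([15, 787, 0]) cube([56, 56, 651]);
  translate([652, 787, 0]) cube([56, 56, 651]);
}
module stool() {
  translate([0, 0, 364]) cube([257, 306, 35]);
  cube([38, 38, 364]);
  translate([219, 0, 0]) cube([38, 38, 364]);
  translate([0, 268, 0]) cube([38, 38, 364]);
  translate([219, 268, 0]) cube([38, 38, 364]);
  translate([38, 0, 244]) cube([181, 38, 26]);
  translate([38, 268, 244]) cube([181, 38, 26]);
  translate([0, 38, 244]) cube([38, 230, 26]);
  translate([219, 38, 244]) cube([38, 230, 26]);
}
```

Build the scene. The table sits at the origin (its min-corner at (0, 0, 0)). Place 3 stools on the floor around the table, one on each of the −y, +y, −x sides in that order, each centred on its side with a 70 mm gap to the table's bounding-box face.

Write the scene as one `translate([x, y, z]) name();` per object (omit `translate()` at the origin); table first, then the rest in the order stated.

table();
translate([233, -376, 0]) stool();
translate([233, 928, 0]) stool();
translate([-327, 276, 0]) stool();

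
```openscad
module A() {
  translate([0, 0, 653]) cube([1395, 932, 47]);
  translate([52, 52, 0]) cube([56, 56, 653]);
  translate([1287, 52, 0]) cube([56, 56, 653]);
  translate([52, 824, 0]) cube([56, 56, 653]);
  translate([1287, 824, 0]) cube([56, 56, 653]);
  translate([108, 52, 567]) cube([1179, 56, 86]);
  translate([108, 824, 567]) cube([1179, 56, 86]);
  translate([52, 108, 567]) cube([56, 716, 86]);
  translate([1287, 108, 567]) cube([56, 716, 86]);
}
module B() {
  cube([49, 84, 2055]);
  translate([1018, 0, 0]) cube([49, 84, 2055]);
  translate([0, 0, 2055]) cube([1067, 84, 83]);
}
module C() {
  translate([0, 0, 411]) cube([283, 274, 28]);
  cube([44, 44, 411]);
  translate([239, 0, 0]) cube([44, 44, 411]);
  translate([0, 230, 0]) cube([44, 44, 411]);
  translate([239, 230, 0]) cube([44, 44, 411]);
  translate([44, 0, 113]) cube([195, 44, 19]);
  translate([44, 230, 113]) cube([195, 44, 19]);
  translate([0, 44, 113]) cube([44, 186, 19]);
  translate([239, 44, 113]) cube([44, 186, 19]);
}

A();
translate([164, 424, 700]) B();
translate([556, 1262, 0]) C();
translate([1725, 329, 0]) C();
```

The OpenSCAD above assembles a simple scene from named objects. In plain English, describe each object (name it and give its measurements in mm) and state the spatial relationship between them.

A is a table with a 1395×932 mm rectangular top, 47 mm thick, top surface at z = 700 mm, supported by four 56×56 mm square legs, each inset 52 mm from the nearest pair of top edges, running from the floor. Four apron rails, 56 mm thick and 86 mm tall, run between adjacent legs with their top edges flush with the underside of the top and their outer faces flush with the legs' outer faces.

B is a door frame. The clear opening is 969 mm wide and 2055 mm high. Two 49 mm wide jambs, 84 mm deep, stand either side of the opening from the floor to the top of the opening. A 83 mm thick head sits across the top of both jambs, spanning the full outside width of the frame.

C is a four-legged stool. The seat is 283×274 mm, 28 mm thick, top at z = 439 mm. It stands on four square legs, each 44×44 mm in cross-section, from z = 0 to the seat underside, each flush with a corner of the seat. Four stretchers, 44 mm wide and 19 mm tall, connect adjacent legs with their undersides at z = 113 mm, each running between the inner faces of the legs it joins and aligned with the legs' outer faces on the other axis.

The door frame is on top of the table, centred. Two stools sit around the table at the +y, +x sides.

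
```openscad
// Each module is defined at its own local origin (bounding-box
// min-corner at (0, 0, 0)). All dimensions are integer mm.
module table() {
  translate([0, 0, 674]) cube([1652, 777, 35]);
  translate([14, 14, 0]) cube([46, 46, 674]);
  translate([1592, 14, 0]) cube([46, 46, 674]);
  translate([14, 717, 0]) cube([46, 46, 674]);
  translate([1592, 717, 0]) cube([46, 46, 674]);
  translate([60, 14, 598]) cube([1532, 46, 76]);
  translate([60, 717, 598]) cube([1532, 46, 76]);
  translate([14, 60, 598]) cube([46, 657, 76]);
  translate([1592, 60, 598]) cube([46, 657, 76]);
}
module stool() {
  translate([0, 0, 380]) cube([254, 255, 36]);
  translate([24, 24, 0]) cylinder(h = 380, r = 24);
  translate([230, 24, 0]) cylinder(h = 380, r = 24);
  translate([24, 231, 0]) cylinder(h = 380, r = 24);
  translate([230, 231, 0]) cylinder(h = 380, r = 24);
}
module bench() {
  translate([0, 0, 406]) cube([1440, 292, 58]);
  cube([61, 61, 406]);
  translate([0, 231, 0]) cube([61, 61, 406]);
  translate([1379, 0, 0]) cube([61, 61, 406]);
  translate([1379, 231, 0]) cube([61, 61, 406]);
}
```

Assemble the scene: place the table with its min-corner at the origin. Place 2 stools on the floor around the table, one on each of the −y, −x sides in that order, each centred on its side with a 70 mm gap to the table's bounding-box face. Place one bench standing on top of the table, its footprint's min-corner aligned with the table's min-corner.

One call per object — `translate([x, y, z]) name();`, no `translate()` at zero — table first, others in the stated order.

table();
translate([699, -325, 0]) stool();
translate([-324, 261, 0]) stool();
translate([0, 0, 709]) bench();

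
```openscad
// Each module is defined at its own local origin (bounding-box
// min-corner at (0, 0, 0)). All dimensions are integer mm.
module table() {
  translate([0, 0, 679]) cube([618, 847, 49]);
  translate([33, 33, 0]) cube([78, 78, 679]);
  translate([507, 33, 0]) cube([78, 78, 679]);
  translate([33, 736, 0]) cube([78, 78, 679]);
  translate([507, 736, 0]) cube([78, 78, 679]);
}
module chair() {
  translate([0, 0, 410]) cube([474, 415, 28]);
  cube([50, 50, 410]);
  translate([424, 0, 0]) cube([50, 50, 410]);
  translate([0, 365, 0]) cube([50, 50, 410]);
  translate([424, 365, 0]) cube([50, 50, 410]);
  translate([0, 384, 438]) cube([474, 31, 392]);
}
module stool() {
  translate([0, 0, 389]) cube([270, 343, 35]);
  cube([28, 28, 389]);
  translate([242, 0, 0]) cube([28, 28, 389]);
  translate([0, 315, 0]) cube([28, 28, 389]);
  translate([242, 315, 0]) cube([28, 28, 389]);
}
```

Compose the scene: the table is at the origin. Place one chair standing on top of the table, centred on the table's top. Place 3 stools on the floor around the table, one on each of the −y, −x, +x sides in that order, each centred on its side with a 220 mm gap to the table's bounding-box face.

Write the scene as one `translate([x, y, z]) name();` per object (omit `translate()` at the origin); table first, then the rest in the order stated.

table();
translate([72, 216, 728]) chair();
translate([174, -563, 0]) stool();
translate([-490, 252, 0]) stool();
translate([838, 252, 0]) stool();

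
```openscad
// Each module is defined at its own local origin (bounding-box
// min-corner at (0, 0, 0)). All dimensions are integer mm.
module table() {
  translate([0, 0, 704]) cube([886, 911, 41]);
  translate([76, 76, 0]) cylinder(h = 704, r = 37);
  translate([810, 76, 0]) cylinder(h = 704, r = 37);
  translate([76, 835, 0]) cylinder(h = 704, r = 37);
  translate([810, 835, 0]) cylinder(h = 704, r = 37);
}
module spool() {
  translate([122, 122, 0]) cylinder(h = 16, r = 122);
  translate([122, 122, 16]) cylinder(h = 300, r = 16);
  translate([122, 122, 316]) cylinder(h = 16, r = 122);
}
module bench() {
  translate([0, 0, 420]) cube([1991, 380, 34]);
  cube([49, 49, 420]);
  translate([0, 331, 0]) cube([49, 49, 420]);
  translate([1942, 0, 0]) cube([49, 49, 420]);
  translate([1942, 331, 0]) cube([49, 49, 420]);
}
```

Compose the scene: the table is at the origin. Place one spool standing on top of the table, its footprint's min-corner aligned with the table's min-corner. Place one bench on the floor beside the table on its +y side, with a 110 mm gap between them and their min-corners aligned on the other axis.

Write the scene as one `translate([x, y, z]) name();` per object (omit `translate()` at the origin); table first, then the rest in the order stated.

table();
translate([0, 0, 745]) spool();
translate([0, 1021, 0]) bench();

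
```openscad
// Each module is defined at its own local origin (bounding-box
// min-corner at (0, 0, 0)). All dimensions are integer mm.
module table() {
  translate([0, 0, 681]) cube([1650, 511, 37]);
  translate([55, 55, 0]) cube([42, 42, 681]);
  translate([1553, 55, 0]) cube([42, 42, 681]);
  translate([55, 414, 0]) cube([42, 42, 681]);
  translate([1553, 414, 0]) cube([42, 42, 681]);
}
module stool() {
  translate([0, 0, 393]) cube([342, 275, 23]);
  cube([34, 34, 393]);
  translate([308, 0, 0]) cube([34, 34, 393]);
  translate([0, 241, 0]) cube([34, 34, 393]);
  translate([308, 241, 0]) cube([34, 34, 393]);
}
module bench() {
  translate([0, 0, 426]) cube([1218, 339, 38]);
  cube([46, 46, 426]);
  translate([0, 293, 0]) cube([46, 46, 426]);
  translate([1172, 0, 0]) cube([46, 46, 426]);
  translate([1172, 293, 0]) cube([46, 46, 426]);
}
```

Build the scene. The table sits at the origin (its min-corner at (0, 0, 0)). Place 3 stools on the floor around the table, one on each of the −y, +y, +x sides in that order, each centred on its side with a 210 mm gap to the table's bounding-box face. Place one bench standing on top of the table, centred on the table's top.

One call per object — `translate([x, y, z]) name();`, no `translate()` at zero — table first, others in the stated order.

table();
translate([654, -485, 0]) stool();
translate([654, 721, 0]) stool();
translate([1860, 118, 0]) stool();
translate([216, 86, 718]) bench();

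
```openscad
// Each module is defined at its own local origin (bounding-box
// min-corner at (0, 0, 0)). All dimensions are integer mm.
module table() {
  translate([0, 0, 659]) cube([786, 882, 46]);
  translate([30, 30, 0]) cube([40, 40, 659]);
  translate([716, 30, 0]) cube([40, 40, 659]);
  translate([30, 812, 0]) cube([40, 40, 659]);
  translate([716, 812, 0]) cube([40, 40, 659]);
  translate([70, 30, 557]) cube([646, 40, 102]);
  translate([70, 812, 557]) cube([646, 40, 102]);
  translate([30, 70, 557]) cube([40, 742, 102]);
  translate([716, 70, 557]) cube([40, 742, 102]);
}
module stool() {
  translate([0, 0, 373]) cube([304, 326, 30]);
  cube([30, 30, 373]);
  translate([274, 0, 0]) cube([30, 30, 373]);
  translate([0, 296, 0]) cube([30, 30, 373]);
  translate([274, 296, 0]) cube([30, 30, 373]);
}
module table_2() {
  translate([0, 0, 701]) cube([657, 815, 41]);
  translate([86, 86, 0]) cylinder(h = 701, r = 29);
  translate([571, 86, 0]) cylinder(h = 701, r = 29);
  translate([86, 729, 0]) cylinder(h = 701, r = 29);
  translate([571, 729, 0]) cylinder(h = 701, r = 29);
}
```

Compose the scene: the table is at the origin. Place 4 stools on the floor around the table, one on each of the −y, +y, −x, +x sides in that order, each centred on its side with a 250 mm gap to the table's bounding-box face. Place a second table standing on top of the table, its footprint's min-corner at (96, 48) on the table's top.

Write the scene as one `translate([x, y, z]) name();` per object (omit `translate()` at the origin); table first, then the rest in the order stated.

table();
translate([241, -576, 0]) stool();
translate([241, 1132, 0]) stool();
translate([-554, 278, 0]) stool();
translate([1036, 278, 0]) stool();
translate([96, 48, 705]) table_2();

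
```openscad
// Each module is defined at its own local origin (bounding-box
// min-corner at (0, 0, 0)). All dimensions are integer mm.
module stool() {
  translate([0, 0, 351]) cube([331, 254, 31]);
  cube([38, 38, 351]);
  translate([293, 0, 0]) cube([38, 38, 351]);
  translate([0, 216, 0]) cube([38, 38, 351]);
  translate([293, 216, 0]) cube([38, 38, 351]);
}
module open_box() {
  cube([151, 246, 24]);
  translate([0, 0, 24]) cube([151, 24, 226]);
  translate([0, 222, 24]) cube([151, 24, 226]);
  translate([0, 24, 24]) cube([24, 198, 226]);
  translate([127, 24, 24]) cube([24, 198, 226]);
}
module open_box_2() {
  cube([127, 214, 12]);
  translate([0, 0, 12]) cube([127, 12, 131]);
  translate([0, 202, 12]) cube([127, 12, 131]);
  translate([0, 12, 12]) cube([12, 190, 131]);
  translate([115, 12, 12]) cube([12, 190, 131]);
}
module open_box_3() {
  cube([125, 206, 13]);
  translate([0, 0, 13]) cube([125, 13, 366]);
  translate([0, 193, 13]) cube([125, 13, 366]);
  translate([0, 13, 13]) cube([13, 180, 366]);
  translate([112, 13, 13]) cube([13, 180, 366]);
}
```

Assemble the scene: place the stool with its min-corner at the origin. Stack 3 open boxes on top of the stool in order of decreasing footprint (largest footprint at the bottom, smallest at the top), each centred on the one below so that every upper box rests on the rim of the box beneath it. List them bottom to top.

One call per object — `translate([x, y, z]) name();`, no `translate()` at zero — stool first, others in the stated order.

stool();
translate([90, 4, 382]) open_box();
translate([102, 20, 632]) open_box_2();
translate([103, 24, 775]) open_box_3();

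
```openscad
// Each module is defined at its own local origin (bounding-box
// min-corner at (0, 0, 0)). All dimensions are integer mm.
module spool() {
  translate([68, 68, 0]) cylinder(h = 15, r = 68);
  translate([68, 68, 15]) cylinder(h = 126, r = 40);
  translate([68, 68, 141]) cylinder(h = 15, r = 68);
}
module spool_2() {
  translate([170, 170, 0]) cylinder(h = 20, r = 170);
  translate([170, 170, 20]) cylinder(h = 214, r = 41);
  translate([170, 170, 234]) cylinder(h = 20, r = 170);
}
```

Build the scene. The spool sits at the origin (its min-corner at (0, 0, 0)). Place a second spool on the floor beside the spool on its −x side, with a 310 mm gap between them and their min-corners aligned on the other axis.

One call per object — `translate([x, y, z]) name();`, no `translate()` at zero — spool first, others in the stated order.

spool();
translate([-650, 0, 0]) spool_2();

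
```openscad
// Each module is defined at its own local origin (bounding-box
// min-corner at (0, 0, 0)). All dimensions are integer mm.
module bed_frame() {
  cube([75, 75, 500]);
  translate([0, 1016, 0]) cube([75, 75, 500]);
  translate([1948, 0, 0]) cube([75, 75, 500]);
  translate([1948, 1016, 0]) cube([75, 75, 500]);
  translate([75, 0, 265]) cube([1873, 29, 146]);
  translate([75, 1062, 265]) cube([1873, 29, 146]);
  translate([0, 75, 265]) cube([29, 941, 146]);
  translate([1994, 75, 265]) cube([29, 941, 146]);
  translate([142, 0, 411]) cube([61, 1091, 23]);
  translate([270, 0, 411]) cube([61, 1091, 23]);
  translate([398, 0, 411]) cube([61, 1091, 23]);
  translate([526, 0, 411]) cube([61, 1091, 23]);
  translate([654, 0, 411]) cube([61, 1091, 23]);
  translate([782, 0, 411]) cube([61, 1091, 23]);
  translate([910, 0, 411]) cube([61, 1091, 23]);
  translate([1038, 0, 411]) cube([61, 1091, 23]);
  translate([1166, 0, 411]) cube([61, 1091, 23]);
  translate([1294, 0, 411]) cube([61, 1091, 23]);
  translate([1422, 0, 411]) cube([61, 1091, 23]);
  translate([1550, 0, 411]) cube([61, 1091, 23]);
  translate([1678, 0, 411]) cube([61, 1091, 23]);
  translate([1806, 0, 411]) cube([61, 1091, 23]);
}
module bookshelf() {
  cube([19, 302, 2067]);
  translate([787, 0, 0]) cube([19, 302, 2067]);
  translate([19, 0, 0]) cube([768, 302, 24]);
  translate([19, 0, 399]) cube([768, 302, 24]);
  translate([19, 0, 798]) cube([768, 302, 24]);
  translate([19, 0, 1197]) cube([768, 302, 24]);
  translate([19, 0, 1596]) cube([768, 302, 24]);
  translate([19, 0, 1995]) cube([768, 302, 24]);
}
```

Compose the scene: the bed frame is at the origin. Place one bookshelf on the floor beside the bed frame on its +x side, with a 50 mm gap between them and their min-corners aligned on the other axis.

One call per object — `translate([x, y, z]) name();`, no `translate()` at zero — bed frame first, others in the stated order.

bed_frame();
translate([2073, 0, 0]) bookshelf();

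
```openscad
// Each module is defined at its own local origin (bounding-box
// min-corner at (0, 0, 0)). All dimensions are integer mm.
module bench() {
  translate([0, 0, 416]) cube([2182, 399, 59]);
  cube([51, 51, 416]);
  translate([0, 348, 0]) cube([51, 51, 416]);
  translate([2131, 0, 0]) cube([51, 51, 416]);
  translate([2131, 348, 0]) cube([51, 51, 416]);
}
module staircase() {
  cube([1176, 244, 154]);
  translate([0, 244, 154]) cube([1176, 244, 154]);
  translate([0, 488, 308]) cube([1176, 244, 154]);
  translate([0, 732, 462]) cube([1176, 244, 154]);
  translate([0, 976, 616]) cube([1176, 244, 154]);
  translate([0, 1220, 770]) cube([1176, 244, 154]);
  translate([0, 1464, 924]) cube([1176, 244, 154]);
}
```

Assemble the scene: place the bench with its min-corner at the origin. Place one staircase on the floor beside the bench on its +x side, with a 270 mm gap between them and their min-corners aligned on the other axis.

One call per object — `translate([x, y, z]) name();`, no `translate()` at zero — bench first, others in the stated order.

bench();
translate([2452, 0, 0]) staircase();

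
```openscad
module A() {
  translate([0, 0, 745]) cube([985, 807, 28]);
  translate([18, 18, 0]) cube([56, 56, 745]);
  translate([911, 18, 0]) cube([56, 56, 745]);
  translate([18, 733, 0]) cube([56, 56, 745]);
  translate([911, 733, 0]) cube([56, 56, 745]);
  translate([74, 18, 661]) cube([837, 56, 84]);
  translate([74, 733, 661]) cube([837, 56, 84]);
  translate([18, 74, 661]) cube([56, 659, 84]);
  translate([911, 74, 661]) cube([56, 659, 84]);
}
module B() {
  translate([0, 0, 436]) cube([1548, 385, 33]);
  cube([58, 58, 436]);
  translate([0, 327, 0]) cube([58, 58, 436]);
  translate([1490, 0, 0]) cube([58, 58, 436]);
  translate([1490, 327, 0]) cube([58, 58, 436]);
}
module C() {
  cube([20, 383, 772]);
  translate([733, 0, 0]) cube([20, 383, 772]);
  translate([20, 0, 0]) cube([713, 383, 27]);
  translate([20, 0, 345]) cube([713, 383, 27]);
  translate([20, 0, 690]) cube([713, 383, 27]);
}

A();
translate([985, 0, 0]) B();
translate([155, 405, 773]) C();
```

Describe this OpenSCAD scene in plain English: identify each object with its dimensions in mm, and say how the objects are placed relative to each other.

A is a table: top 985 mm (x) × 807 mm (y), 28 mm thick, upper face at z = 773 mm, on four 56×56 mm square legs, each inset 18 mm from the nearest pair of top edges, running from z = 0 to the bottom of the top. Four apron rails, 56 mm thick and 84 mm tall, run between adjacent legs with their top edges flush with the underside of the top and their outer faces flush with the legs' outer faces.

B is a long wooden bench with a 1548 mm (x) × 385 mm (y) seat, 33 mm thick, its top surface 469 mm above the floor. Four 58 mm square legs at the seat corners, flush with the edges, run from z = 0 to the seat underside.

C is an open bookshelf. Two side panels, each 20 mm thick, 383 mm deep and 772 mm tall, stand 753 mm apart (outside-to-outside). Between them sit 3 shelves, each 27 mm thick and 383 mm deep, spanning the full gap between the sides. The bottom shelf rests on the floor (its underside at z = 0) and the clear gap between one shelf's top and the next shelf's underside is 318 mm.

The bench is against the table's +x side, with their −y faces flush. The bookshelf is on top of the table.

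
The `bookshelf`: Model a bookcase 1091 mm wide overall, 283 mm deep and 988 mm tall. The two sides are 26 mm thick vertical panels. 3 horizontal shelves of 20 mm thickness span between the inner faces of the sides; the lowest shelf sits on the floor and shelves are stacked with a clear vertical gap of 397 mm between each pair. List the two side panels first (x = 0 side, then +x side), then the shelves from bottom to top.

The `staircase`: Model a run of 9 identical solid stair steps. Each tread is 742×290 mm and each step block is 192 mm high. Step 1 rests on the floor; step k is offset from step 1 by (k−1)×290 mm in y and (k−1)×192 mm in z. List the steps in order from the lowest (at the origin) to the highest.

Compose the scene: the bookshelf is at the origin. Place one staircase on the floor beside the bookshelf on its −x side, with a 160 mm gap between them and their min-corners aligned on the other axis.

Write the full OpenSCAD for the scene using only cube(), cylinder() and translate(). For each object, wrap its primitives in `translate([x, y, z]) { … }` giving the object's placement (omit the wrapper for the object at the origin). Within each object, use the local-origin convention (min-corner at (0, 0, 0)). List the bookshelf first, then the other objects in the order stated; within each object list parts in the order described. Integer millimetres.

cube([26, 283, 988]);
translate([1065, 0, 0]) cube([26, 283, 988]);
translate([26, 0, 0]) cube([1039, 283, 20]);
translate([26, 0, 417]) cube([1039, 283, 20]);
translate([26, 0, 834]) cube([1039, 283, 20]);
translate([-902, 0, 0]) {
  cube([742, 290, 192]);
  translate([0, 290, 192]) cube([742, 290, 192]);
  translate([0, 580, 384]) cube([742, 290, 192]);
  translate([0, 870, 576]) cube([742, 290, 192]);
  translate([0, 1160, 768]) cube([742, 290, 192]);
  translate([0, 1450, 960]) cube([742, 290, 192]);
  translate([0, 1740, 1152]) cube([742, 290, 192]);
  translate([0, 2030, 1344]) cube([742, 290, 192]);
  translate([0, 2320, 1536]) cube([742, 290, 192]);
}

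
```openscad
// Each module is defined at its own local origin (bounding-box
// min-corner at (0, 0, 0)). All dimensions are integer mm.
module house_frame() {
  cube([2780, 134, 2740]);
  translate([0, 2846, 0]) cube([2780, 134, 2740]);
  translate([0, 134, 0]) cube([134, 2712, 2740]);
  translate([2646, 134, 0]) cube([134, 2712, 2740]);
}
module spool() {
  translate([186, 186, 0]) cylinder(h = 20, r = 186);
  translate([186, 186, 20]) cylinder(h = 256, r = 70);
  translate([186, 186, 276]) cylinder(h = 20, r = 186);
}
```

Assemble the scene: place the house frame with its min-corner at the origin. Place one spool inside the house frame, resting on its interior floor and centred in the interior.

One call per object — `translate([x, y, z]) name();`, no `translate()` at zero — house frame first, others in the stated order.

house_frame();
translate([1204, 1304, 0]) spool();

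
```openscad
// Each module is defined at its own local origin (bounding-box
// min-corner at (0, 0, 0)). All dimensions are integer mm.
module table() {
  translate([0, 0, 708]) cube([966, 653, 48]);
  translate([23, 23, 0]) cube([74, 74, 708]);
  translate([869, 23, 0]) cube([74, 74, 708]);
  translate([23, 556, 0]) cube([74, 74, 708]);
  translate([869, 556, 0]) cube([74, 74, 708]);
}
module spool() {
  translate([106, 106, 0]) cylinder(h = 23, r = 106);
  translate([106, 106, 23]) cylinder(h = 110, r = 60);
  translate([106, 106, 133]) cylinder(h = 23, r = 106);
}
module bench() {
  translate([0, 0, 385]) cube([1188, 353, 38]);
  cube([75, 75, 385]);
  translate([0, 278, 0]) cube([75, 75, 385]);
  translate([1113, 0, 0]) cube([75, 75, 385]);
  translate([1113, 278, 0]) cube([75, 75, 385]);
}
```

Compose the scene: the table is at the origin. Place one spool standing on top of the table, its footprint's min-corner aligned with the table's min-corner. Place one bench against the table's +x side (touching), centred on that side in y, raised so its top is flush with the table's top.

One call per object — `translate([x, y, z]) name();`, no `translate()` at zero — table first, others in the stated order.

table();
translate([0, 0, 756]) spool();
translate([966, 150, 333]) bench();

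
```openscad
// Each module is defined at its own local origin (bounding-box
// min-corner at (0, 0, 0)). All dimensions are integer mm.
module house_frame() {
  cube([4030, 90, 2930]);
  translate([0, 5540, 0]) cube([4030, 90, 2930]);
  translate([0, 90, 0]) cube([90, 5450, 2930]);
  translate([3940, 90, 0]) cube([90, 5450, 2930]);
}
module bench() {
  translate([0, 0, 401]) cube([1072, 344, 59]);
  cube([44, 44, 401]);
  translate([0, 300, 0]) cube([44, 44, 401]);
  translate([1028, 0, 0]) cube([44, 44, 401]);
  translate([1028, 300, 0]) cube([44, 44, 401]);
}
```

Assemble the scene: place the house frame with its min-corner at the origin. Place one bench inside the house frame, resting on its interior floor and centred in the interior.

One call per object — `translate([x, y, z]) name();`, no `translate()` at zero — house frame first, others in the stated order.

house_frame();
translate([1479, 2643, 0]) bench();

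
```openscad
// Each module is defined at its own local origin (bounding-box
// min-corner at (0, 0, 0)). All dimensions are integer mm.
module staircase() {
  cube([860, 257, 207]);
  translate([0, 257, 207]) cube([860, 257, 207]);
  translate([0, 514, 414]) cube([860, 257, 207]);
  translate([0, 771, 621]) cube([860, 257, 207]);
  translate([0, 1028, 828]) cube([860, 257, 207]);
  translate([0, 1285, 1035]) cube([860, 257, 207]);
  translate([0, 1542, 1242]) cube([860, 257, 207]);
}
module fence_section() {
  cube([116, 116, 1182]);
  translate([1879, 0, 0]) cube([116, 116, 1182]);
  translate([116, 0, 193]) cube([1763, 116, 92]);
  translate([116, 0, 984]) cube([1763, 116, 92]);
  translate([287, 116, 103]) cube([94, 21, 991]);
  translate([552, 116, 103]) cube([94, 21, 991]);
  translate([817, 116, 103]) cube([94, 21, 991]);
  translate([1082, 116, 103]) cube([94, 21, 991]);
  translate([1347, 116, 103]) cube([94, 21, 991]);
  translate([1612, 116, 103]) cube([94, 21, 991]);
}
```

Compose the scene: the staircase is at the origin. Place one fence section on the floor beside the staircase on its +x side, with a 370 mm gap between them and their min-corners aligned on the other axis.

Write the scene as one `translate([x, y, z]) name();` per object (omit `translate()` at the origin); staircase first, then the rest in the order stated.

staircase();
translate([1230, 0, 0]) fence_section();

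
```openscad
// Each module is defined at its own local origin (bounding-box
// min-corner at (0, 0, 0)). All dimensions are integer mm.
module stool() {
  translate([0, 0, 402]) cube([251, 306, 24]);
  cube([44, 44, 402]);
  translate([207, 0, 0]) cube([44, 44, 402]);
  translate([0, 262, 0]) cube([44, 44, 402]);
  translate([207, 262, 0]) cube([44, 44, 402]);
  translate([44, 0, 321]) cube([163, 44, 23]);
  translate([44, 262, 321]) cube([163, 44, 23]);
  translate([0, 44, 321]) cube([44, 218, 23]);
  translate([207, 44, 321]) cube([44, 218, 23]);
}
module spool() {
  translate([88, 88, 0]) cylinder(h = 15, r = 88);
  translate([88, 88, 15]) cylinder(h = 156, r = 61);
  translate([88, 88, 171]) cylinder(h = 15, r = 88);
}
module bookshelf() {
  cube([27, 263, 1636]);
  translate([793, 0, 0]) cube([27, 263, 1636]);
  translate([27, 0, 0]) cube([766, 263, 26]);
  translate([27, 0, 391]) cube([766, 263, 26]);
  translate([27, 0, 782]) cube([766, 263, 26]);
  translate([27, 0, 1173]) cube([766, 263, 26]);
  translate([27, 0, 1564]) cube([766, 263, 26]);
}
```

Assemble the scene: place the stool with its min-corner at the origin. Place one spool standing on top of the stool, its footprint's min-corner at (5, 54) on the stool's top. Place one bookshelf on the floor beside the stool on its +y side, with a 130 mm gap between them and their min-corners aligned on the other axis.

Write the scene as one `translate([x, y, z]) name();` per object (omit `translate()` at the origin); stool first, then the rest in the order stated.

stool();
translate([5, 54, 426]) spool();
translate([0, 436, 0]) bookshelf();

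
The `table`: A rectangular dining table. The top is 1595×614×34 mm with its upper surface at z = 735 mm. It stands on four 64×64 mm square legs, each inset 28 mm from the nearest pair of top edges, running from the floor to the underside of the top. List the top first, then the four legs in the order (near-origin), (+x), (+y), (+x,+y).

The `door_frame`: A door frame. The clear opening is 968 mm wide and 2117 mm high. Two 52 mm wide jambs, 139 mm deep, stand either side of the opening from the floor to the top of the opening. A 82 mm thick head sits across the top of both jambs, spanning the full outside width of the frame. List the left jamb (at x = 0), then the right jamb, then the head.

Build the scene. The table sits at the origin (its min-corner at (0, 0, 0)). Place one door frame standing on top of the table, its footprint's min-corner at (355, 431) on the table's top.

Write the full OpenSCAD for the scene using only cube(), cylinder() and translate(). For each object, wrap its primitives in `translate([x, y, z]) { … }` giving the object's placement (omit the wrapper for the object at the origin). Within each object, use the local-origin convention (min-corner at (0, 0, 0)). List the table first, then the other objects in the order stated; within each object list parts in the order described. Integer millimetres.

translate([0, 0, 701]) cube([1595, 614, 34]);
translate([28, 28, 0]) cube([64, 64, 701]);
translate([1503, 28, 0]) cube([64, 64, 701]);
translate([28, 522, 0]) cube([64, 64, 701]);
translate([1503, 522, 0]) cube([64, 64, 701]);
translate([355, 431, 735]) {
  cube([52, 139, 2117]);
  translate([1020, 0, 0]) cube([52, 139, 2117]);
  translate([0, 0, 2117]) cube([1072, 139, 82]);
}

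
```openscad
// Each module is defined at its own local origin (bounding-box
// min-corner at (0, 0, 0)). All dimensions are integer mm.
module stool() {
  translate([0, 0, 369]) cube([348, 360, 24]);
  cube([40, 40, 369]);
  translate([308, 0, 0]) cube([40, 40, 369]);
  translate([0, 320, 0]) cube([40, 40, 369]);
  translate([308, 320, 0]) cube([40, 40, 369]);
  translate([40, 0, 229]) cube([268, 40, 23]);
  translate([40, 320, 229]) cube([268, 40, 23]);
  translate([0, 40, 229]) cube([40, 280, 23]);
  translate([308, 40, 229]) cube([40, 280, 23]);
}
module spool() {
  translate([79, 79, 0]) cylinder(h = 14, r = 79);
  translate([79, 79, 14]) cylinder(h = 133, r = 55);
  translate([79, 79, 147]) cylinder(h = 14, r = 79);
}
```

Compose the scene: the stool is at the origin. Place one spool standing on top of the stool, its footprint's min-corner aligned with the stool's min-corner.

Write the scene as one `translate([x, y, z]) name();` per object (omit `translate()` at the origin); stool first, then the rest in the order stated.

stool();
translate([0, 0, 393]) spool();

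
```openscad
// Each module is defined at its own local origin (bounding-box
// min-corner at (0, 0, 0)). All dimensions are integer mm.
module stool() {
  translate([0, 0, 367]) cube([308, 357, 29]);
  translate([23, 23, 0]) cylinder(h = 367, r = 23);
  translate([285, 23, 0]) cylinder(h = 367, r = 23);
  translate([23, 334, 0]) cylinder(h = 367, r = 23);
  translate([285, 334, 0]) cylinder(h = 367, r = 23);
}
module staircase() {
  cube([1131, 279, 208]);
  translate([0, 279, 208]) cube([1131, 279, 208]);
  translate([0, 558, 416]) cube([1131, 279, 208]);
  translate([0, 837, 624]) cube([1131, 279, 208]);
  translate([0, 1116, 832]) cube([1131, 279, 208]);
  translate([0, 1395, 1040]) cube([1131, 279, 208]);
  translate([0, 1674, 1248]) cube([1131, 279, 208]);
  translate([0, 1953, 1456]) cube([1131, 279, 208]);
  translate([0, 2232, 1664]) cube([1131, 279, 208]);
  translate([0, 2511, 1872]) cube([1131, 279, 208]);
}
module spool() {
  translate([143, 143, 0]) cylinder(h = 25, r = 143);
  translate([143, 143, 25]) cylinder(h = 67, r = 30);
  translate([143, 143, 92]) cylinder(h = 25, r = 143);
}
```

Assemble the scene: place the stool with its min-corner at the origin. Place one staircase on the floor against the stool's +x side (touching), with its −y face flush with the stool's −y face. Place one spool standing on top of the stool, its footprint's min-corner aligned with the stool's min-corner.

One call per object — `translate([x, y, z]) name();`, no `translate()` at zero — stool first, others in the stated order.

stool();
translate([308, 0, 0]) staircase();
translate([0, 0, 396]) spool();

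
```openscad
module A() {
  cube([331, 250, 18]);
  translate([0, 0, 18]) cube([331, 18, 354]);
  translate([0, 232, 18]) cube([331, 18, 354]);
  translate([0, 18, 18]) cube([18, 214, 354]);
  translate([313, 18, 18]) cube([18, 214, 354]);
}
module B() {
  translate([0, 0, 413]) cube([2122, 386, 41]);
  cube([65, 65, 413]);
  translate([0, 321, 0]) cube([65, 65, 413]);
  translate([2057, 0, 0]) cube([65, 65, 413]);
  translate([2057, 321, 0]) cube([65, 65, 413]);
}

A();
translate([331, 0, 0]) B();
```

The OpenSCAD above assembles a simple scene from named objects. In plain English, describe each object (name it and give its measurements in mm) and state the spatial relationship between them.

A is an open storage box with external size 331×250×372 mm and wall thickness 18 mm (the base is also 18 mm thick). The base covers the whole footprint; the four walls stand on the base, with the y-facing walls full-width and the x-facing walls fitting between their inner faces.

B is a long wooden bench with a 2122 mm (x) × 386 mm (y) seat, 41 mm thick, its top surface 454 mm above the floor. Four 65 mm square legs at the seat corners, flush with the edges, run from z = 0 to the seat underside.

The bench is against the open box's +x side, with their −y faces flush.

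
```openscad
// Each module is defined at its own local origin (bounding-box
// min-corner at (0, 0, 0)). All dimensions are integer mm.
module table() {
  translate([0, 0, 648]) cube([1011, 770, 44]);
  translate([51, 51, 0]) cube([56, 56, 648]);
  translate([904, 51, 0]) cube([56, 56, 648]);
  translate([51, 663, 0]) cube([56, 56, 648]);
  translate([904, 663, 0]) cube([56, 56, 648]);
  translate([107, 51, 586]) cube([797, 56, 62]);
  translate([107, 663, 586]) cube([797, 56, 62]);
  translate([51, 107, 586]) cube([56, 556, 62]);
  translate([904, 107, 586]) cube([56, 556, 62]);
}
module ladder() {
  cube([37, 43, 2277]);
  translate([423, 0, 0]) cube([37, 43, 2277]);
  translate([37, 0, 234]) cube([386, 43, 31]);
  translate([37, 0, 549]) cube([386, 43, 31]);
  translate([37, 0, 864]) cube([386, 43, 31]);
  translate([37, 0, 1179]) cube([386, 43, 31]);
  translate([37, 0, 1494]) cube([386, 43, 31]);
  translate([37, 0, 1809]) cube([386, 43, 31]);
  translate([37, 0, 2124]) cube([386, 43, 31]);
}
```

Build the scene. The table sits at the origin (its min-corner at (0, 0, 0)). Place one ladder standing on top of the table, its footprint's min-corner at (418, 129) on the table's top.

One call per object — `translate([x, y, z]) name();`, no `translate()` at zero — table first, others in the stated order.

table();
translate([418, 129, 692]) ladder();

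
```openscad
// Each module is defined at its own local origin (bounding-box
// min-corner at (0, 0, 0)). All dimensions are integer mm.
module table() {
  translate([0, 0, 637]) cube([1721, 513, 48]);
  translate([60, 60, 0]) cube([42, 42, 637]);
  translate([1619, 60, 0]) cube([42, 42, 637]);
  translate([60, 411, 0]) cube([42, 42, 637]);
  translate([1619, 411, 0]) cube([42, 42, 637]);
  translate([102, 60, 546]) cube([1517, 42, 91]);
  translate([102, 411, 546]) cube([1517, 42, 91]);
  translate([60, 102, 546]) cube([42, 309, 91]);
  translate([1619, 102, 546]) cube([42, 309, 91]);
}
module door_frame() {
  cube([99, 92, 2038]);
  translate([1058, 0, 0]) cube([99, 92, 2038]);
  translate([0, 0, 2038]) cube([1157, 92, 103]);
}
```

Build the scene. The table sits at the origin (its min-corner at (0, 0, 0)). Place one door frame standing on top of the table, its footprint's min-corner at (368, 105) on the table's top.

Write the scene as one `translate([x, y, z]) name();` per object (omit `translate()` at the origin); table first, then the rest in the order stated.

table();
translate([368, 105, 685]) door_frame();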